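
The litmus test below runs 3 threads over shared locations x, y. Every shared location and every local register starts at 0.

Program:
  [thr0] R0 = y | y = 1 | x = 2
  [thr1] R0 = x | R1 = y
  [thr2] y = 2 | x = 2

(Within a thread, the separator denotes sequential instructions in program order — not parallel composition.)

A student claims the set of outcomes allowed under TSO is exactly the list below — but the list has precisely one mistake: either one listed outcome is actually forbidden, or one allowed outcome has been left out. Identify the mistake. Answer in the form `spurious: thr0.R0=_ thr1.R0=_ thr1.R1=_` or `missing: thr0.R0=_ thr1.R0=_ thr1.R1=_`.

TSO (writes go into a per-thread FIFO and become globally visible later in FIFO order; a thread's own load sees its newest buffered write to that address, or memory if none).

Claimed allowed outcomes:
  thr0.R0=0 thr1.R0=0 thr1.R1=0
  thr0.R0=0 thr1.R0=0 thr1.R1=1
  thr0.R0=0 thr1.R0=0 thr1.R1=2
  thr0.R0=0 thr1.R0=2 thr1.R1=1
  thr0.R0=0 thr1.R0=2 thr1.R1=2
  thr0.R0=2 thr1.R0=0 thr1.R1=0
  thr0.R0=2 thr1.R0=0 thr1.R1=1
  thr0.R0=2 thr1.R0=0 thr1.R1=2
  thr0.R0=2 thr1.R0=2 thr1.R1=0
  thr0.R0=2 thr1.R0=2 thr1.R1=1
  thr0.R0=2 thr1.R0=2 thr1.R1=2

spurious: thr0.R0=2 thr1.R0=2 thr1.R1=0

outcome vector order: (thr0.R0,thr1.R0,thr1.R1)
TSO (10): 0/0/0, 0/0/1, 0/0/2, 0/2/1, 0/2/2, 2/0/0, 2/0/1, 2/0/2, 2/2/1, 2/2/2
claimed∖TSO = {2/2/0}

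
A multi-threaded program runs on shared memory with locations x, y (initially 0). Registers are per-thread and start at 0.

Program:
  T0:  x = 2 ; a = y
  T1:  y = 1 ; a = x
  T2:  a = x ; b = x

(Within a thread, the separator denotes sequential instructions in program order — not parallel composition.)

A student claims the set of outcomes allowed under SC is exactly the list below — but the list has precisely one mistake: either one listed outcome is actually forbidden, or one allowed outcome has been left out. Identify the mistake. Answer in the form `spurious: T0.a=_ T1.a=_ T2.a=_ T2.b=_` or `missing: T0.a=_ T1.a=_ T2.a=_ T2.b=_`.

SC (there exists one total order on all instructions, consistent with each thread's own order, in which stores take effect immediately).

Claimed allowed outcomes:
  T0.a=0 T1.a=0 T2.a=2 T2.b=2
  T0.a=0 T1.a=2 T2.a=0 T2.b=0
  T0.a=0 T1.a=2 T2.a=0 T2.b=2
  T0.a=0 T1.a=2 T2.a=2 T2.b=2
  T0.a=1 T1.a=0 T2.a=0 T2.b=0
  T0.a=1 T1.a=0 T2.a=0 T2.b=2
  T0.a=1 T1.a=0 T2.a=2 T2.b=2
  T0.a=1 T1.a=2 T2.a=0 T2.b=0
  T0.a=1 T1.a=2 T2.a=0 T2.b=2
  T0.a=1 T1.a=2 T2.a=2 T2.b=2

spurious: T0.a=0 T1.a=0 T2.a=2 T2.b=2

outcome vector order: (T0.a,T1.a,T2.a,T2.b)
SC (9): 0/2/0/0 0/2/0/2 0/2/2/2 1/0/0/0 1/0/0/2 1/0/2/2 1/2/0/0 1/2/0/2 1/2/2/2
claimed∖SC = {0/0/2/2}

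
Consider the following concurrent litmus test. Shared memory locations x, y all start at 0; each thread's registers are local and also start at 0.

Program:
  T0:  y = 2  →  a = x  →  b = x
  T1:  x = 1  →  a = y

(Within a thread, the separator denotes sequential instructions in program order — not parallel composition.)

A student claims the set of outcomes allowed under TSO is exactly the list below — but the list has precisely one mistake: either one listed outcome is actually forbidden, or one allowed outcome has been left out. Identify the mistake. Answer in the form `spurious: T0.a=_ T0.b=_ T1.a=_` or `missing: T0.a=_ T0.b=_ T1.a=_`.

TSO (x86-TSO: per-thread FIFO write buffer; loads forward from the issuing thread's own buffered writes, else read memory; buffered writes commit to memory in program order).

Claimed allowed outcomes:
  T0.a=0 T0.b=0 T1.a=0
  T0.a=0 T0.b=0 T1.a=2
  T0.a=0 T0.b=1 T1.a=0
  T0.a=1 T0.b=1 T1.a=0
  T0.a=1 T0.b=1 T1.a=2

outcome vector order: (T0.a,T0.b,T1.a)
TSO (6): 000 002 010 012 110 112
TSO∖claimed = {012}

missing: T0.a=0 T0.b=1 T1.a=2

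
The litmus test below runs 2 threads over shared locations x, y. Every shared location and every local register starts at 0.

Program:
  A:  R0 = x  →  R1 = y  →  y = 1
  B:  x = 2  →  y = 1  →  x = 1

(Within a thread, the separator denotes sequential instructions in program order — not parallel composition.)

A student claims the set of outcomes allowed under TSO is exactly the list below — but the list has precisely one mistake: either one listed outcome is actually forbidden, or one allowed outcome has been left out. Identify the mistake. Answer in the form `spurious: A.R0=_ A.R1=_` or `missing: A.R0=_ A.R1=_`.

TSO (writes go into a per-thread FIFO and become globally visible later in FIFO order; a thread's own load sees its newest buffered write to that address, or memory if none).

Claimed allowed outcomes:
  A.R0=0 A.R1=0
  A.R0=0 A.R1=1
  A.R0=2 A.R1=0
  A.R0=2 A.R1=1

missing: A.R0=1 A.R1=1

outcome vector order: (A.R0,A.R1)
under TSO → 00 01 11 20 21
TSO∖claimed = {11}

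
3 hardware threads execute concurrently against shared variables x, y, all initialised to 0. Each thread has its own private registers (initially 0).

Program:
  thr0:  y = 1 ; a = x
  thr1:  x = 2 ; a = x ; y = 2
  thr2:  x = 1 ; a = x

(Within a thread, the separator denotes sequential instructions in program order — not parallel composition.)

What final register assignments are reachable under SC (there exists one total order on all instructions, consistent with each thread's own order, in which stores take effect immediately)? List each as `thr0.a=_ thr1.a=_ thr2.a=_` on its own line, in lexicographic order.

thr0.a=0 thr1.a=1 thr2.a=1
thr0.a=0 thr1.a=2 thr2.a=1
thr0.a=0 thr1.a=2 thr2.a=2
thr0.a=1 thr1.a=1 thr2.a=1
thr0.a=1 thr1.a=2 thr2.a=1
thr0.a=1 thr1.a=2 thr2.a=2
thr0.a=2 thr1.a=1 thr2.a=1
thr0.a=2 thr1.a=2 thr2.a=1
thr0.a=2 thr1.a=2 thr2.a=2

outcome vector order: (thr0.a,thr1.a,thr2.a)
|SC outcomes| = 9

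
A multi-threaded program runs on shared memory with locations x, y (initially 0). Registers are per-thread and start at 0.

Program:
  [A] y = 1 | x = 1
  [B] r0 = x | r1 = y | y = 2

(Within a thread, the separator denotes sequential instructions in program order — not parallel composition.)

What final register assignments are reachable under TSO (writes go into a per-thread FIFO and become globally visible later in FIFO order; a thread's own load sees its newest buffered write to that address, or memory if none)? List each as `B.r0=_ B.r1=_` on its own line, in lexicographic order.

outcome vector order: (B.r0,B.r1)
|TSO outcomes| = 3

B.r0=0 B.r1=0
B.r0=0 B.r1=1
B.r0=1 B.r1=1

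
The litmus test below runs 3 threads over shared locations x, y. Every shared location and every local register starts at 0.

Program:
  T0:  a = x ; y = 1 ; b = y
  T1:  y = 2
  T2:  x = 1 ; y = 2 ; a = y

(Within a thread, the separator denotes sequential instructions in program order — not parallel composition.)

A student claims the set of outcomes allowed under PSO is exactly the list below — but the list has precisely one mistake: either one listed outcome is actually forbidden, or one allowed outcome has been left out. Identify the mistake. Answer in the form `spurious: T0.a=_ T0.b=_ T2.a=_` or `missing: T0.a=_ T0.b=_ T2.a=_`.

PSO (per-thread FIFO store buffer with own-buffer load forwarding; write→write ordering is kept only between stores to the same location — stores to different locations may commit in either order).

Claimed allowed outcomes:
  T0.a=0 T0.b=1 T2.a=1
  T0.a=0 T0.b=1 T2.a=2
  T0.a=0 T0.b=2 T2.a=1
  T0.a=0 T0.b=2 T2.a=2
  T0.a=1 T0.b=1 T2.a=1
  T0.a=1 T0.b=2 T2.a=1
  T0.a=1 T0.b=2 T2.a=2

outcome vector order: (T0.a,T0.b,T2.a)
[PSO] allowed = {(0,1,1) (0,1,2) (0,2,1) (0,2,2) (1,1,1) (1,1,2) (1,2,1) (1,2,2)}
PSO∖claimed = {(1,1,2)}

missing: T0.a=1 T0.b=1 T2.a=2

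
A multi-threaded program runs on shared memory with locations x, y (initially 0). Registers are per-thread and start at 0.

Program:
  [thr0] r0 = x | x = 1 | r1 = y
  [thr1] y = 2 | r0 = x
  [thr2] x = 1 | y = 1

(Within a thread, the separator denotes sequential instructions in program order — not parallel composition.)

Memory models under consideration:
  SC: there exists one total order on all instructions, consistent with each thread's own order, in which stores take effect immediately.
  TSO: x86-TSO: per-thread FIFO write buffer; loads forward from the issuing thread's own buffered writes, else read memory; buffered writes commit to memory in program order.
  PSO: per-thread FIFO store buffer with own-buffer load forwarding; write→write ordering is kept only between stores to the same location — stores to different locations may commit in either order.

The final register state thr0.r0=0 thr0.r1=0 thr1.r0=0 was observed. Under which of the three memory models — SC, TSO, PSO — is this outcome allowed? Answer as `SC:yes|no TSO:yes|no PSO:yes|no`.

SC:no TSO:yes PSO:yes

outcome vector order: (thr0.r0,thr0.r1,thr1.r0)
[SC] allowed = {0/0/1 0/1/0 0/1/1 0/2/0 0/2/1 1/0/1 1/1/0 1/1/1 1/2/0 1/2/1}
[TSO] allowed = {0/0/0 0/0/1 0/1/0 0/1/1 0/2/0 0/2/1 1/0/0 1/0/1 1/1/0 1/1/1 1/2/0 1/2/1}
[PSO] allowed = {0/0/0 0/0/1 0/1/0 0/1/1 0/2/0 0/2/1 1/0/0 1/0/1 1/1/0 1/1/1 1/2/0 1/2/1}
target 0/0/0 ∈ {TSO,PSO}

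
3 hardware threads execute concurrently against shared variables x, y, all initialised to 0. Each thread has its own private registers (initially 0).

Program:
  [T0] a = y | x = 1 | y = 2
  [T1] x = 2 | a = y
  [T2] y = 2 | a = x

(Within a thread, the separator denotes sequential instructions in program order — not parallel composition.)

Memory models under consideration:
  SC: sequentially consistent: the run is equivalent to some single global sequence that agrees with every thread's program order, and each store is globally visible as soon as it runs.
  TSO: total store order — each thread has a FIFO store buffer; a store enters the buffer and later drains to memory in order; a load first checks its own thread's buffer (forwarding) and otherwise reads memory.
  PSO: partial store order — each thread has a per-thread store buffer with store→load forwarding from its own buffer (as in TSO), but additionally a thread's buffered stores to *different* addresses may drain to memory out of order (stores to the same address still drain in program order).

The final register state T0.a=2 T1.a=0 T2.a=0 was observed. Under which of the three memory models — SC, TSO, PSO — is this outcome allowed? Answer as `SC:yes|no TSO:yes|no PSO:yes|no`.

outcome vector order: (T0.a,T1.a,T2.a)
SC (10): 0/0/1, 0/0/2, 0/2/0, 0/2/1, 0/2/2, 2/0/1, 2/0/2, 2/2/0, 2/2/1, 2/2/2
TSO (12): 0/0/0, 0/0/1, 0/0/2, 0/2/0, 0/2/1, 0/2/2, 2/0/0, 2/0/1, 2/0/2, 2/2/0, 2/2/1, 2/2/2
PSO (12): 0/0/0, 0/0/1, 0/0/2, 0/2/0, 0/2/1, 0/2/2, 2/0/0, 2/0/1, 2/0/2, 2/2/0, 2/2/1, 2/2/2
target 2/0/0 ∈ {TSO,PSO}

SC:no TSO:yes PSO:yes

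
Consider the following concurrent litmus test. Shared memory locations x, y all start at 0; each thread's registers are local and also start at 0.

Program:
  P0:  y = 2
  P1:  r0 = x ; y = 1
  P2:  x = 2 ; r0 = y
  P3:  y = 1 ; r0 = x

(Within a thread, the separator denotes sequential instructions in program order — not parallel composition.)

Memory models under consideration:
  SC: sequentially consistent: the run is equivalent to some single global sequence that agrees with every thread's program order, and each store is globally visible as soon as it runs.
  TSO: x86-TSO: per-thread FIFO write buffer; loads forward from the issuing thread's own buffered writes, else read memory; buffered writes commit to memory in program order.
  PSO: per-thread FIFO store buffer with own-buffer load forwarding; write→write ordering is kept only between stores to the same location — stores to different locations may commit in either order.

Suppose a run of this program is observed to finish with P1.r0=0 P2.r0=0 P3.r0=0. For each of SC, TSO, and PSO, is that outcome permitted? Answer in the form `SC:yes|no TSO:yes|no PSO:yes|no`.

outcome vector order: (P1.r0,P2.r0,P3.r0)
under SC → 0/0/2; 0/1/0; 0/1/2; 0/2/0; 0/2/2; 2/0/2; 2/1/0; 2/1/2; 2/2/0; 2/2/2
under TSO → 0/0/0; 0/0/2; 0/1/0; 0/1/2; 0/2/0; 0/2/2; 2/0/0; 2/0/2; 2/1/0; 2/1/2; 2/2/0; 2/2/2
under PSO → 0/0/0; 0/0/2; 0/1/0; 0/1/2; 0/2/0; 0/2/2; 2/0/0; 2/0/2; 2/1/0; 2/1/2; 2/2/0; 2/2/2
target 0/0/0 ∈ {TSO,PSO}

SC:no TSO:yes PSO:yes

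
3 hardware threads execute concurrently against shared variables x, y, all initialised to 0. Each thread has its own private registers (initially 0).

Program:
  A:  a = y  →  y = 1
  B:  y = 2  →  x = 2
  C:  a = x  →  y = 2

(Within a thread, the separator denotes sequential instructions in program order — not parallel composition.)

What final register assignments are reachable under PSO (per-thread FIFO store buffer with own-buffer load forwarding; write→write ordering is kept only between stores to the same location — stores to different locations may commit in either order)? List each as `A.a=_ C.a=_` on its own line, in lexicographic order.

outcome vector order: (A.a,C.a)
|PSO outcomes| = 4

A.a=0 C.a=0
A.a=0 C.a=2
A.a=2 C.a=0
A.a=2 C.a=2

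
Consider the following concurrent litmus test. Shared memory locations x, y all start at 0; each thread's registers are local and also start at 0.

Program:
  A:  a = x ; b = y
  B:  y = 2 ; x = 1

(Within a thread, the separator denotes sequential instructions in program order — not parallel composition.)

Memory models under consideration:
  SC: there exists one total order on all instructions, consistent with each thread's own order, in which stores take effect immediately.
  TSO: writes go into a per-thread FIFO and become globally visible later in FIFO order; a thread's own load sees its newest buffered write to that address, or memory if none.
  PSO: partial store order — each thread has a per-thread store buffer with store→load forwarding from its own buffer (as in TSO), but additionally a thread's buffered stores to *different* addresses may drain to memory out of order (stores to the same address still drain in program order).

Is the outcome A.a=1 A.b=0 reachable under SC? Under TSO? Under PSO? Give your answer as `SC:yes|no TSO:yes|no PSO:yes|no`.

SC:no TSO:no PSO:yes

outcome vector order: (A.a,A.b)
under SC → 00 02 12
under TSO → 00 02 12
under PSO → 00 02 10 12
target 10 ∈ {PSO}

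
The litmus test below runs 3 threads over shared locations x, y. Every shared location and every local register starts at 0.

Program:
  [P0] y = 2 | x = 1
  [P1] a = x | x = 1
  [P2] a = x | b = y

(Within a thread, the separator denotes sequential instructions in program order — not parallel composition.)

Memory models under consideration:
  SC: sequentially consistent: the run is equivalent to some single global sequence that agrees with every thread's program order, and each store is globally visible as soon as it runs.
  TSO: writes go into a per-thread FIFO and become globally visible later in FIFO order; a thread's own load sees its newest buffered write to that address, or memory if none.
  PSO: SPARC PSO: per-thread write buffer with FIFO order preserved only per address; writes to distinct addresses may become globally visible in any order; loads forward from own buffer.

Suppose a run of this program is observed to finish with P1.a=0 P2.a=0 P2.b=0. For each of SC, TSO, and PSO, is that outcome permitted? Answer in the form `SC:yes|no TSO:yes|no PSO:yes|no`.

outcome vector order: (P1.a,P2.a,P2.b)
SC: 7 outcomes — {(0,0,0) (0,0,2) (0,1,0) (0,1,2) (1,0,0) (1,0,2) (1,1,2)}
TSO: 7 outcomes — {(0,0,0) (0,0,2) (0,1,0) (0,1,2) (1,0,0) (1,0,2) (1,1,2)}
PSO: 8 outcomes — {(0,0,0) (0,0,2) (0,1,0) (0,1,2) (1,0,0) (1,0,2) (1,1,0) (1,1,2)}
target (0,0,0) ∈ {SC,TSO,PSO}

SC:yes TSO:yes PSO:yes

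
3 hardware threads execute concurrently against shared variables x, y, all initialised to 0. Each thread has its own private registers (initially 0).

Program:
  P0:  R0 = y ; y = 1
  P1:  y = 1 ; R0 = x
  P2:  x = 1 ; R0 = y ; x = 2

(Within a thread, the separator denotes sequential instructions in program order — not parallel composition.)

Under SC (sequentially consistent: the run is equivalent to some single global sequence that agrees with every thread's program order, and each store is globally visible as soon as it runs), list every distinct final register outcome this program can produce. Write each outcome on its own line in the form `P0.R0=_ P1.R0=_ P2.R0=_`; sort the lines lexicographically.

P0.R0=0 P1.R0=0 P2.R0=1
P0.R0=0 P1.R0=1 P2.R0=0
P0.R0=0 P1.R0=1 P2.R0=1
P0.R0=0 P1.R0=2 P2.R0=0
P0.R0=0 P1.R0=2 P2.R0=1
P0.R0=1 P1.R0=0 P2.R0=1
P0.R0=1 P1.R0=1 P2.R0=0
P0.R0=1 P1.R0=1 P2.R0=1
P0.R0=1 P1.R0=2 P2.R0=0
P0.R0=1 P1.R0=2 P2.R0=1

outcome vector order: (P0.R0,P1.R0,P2.R0)
|SC outcomes| = 10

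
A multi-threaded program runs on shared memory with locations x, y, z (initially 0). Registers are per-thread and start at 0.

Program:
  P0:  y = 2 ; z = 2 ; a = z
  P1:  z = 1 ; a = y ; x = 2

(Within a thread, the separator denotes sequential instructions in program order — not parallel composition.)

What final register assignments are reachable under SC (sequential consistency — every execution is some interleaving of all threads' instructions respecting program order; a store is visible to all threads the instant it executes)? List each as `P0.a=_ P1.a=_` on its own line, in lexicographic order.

P0.a=1 P1.a=2
P0.a=2 P1.a=0
P0.a=2 P1.a=2

outcome vector order: (P0.a,P1.a)
|SC outcomes| = 3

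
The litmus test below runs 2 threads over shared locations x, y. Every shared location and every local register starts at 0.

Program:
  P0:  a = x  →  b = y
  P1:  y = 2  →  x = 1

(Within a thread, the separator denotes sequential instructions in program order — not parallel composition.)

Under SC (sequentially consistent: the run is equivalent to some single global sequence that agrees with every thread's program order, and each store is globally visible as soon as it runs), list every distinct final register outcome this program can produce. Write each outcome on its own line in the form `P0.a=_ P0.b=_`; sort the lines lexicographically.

outcome vector order: (P0.a,P0.b)
|SC outcomes| = 3

P0.a=0 P0.b=0
P0.a=0 P0.b=2
P0.a=1 P0.b=2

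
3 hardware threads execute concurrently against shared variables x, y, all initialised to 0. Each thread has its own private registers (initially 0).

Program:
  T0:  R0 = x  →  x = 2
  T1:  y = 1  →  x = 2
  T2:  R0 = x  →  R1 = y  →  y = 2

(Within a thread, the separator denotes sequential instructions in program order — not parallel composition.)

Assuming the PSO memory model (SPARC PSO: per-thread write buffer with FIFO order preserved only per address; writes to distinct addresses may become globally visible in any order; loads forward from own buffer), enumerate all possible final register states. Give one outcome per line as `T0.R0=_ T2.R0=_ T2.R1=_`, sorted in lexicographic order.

outcome vector order: (T0.R0,T2.R0,T2.R1)
|PSO outcomes| = 8

T0.R0=0 T2.R0=0 T2.R1=0
T0.R0=0 T2.R0=0 T2.R1=1
T0.R0=0 T2.R0=2 T2.R1=0
T0.R0=0 T2.R0=2 T2.R1=1
T0.R0=2 T2.R0=0 T2.R1=0
T0.R0=2 T2.R0=0 T2.R1=1
T0.R0=2 T2.R0=2 T2.R1=0
T0.R0=2 T2.R0=2 T2.R1=1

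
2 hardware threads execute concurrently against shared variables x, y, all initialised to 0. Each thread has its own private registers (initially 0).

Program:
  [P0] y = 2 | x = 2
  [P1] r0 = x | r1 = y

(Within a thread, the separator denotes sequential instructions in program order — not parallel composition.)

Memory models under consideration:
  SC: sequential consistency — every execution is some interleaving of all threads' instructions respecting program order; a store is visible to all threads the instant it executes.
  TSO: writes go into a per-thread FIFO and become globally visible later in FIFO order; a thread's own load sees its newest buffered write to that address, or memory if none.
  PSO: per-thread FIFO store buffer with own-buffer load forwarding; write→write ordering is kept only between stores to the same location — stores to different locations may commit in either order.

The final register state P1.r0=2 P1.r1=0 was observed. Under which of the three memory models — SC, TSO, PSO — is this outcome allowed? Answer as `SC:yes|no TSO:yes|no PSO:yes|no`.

SC:no TSO:no PSO:yes

outcome vector order: (P1.r0,P1.r1)
SC: 3 outcomes — {00 02 22}
TSO: 3 outcomes — {00 02 22}
PSO: 4 outcomes — {00 02 20 22}
target 20 ∈ {PSO}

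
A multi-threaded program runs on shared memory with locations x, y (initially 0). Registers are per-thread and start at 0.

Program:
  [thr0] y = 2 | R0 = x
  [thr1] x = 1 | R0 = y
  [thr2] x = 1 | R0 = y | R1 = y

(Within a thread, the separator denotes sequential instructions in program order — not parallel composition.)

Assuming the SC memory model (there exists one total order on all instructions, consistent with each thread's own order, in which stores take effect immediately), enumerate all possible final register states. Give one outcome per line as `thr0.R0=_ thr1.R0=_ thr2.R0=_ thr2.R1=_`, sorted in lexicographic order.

outcome vector order: (thr0.R0,thr1.R0,thr2.R0,thr2.R1)
|SC outcomes| = 7

thr0.R0=0 thr1.R0=2 thr2.R0=2 thr2.R1=2
thr0.R0=1 thr1.R0=0 thr2.R0=0 thr2.R1=0
thr0.R0=1 thr1.R0=0 thr2.R0=0 thr2.R1=2
thr0.R0=1 thr1.R0=0 thr2.R0=2 thr2.R1=2
thr0.R0=1 thr1.R0=2 thr2.R0=0 thr2.R1=0
thr0.R0=1 thr1.R0=2 thr2.R0=0 thr2.R1=2
thr0.R0=1 thr1.R0=2 thr2.R0=2 thr2.R1=2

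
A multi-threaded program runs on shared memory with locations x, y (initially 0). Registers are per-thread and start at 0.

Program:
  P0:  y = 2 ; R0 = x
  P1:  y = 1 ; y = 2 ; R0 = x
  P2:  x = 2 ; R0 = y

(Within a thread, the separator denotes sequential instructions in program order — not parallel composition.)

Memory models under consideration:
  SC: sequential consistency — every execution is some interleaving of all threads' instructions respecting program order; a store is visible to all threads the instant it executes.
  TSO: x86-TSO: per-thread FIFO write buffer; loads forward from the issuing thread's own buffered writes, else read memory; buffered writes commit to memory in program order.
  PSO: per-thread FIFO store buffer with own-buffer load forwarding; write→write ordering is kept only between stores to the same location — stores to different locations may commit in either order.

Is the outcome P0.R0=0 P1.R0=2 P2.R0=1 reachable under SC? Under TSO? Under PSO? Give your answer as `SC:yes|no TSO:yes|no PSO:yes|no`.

outcome vector order: (P0.R0,P1.R0,P2.R0)
SC (7): <0 0 2>; <0 2 1>; <0 2 2>; <2 0 2>; <2 2 0>; <2 2 1>; <2 2 2>
TSO (12): <0 0 0>; <0 0 1>; <0 0 2>; <0 2 0>; <0 2 1>; <0 2 2>; <2 0 0>; <2 0 1>; <2 0 2>; <2 2 0>; <2 2 1>; <2 2 2>
PSO (12): <0 0 0>; <0 0 1>; <0 0 2>; <0 2 0>; <0 2 1>; <0 2 2>; <2 0 0>; <2 0 1>; <2 0 2>; <2 2 0>; <2 2 1>; <2 2 2>
target <0 2 1> ∈ {SC,TSO,PSO}

SC:yes TSO:yes PSO:yes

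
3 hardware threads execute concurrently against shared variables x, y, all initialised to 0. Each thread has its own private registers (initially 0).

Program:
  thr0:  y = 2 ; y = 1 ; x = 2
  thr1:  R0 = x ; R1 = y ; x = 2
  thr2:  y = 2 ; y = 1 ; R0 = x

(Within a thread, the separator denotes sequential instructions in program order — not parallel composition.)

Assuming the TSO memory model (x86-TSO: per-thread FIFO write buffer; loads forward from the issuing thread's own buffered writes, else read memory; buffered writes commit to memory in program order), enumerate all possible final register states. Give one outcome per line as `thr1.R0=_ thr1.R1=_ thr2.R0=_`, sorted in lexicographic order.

outcome vector order: (thr1.R0,thr1.R1,thr2.R0)
|TSO outcomes| = 10

thr1.R0=0 thr1.R1=0 thr2.R0=0
thr1.R0=0 thr1.R1=0 thr2.R0=2
thr1.R0=0 thr1.R1=1 thr2.R0=0
thr1.R0=0 thr1.R1=1 thr2.R0=2
thr1.R0=0 thr1.R1=2 thr2.R0=0
thr1.R0=0 thr1.R1=2 thr2.R0=2
thr1.R0=2 thr1.R1=1 thr2.R0=0
thr1.R0=2 thr1.R1=1 thr2.R0=2
thr1.R0=2 thr1.R1=2 thr2.R0=0
thr1.R0=2 thr1.R1=2 thr2.R0=2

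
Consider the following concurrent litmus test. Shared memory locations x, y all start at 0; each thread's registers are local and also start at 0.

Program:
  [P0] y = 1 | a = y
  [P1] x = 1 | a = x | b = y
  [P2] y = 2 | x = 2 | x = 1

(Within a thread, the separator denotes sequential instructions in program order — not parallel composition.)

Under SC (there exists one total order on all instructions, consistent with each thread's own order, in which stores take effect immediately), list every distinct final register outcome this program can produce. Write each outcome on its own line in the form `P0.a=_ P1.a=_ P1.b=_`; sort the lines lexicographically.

P0.a=1 P1.a=1 P1.b=0
P0.a=1 P1.a=1 P1.b=1
P0.a=1 P1.a=1 P1.b=2
P0.a=1 P1.a=2 P1.b=1
P0.a=1 P1.a=2 P1.b=2
P0.a=2 P1.a=1 P1.b=0
P0.a=2 P1.a=1 P1.b=1
P0.a=2 P1.a=1 P1.b=2
P0.a=2 P1.a=2 P1.b=2

outcome vector order: (P0.a,P1.a,P1.b)
|SC outcomes| = 9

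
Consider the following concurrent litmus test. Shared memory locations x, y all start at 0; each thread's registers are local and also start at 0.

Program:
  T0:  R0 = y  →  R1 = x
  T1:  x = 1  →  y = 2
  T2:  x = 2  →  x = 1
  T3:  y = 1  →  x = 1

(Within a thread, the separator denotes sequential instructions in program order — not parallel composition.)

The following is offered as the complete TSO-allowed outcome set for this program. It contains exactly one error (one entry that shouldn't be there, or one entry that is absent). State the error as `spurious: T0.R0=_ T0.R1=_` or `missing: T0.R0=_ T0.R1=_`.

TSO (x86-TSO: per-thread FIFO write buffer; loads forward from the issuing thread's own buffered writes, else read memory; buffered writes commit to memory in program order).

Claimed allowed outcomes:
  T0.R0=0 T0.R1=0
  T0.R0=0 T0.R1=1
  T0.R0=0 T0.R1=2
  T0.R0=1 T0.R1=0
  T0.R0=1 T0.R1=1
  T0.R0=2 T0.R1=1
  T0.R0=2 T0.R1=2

outcome vector order: (T0.R0,T0.R1)
TSO: 8 outcomes — {<0 0> <0 1> <0 2> <1 0> <1 1> <1 2> <2 1> <2 2>}
TSO∖claimed = {<1 2>}

missing: T0.R0=1 T0.R1=2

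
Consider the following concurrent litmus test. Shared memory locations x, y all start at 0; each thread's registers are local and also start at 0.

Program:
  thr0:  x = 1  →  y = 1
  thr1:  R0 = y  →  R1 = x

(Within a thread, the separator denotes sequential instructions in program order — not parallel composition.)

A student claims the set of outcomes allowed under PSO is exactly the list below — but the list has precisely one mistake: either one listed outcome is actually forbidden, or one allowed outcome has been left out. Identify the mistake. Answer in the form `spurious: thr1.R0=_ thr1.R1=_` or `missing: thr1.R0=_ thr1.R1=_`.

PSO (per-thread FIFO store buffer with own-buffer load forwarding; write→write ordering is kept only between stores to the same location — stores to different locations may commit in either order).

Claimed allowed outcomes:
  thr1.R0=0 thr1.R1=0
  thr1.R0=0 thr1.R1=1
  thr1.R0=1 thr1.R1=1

outcome vector order: (thr1.R0,thr1.R1)
[PSO] allowed = {00; 01; 10; 11}
PSO∖claimed = {10}

missing: thr1.R0=1 thr1.R1=0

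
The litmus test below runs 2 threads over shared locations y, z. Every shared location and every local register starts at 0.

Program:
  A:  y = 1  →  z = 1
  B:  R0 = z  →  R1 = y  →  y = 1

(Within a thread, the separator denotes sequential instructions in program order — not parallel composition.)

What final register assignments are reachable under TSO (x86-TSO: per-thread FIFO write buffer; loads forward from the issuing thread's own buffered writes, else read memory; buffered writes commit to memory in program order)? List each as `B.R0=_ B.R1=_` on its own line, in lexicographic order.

outcome vector order: (B.R0,B.R1)
|TSO outcomes| = 3

B.R0=0 B.R1=0
B.R0=0 B.R1=1
B.R0=1 B.R1=1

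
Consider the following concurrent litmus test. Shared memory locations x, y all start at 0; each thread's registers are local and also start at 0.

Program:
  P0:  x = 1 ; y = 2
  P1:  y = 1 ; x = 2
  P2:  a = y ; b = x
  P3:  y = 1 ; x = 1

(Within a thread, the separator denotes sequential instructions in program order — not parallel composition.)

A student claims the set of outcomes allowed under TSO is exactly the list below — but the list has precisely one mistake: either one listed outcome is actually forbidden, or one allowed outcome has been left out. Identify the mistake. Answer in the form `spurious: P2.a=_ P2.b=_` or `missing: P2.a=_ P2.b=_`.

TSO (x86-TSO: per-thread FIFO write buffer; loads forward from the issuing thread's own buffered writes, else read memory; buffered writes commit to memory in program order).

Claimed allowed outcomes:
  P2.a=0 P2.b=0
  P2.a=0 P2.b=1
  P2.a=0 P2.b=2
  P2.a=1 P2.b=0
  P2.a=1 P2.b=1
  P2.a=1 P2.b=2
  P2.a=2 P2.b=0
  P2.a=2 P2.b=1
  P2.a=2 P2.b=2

spurious: P2.a=2 P2.b=0

outcome vector order: (P2.a,P2.b)
TSO: 8 outcomes — {(0,0), (0,1), (0,2), (1,0), (1,1), (1,2), (2,1), (2,2)}
claimed∖TSO = {(2,0)}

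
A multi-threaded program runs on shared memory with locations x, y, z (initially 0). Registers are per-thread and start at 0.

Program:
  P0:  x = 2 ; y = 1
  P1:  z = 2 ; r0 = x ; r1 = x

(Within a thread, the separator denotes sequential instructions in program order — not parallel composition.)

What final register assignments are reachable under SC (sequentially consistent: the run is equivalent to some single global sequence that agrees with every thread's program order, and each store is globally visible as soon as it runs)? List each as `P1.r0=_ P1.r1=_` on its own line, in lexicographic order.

outcome vector order: (P1.r0,P1.r1)
|SC outcomes| = 3

P1.r0=0 P1.r1=0
P1.r0=0 P1.r1=2
P1.r0=2 P1.r1=2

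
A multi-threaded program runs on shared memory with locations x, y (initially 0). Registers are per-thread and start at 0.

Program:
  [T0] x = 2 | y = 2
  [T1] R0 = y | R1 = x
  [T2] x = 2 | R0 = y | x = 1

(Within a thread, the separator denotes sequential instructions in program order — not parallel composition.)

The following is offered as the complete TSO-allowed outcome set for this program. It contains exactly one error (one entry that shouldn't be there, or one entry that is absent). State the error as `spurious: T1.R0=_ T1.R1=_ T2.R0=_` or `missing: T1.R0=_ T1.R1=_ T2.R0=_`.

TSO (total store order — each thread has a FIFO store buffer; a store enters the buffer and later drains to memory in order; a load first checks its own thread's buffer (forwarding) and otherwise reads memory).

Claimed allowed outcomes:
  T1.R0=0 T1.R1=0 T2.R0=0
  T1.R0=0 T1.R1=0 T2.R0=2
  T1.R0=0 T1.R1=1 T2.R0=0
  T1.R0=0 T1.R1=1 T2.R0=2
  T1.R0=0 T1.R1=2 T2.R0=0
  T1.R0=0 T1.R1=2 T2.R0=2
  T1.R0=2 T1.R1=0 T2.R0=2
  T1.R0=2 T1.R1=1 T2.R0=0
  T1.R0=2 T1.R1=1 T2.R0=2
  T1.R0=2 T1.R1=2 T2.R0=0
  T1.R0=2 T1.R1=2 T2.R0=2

spurious: T1.R0=2 T1.R1=0 T2.R0=2

outcome vector order: (T1.R0,T1.R1,T2.R0)
TSO (10): <0 0 0>, <0 0 2>, <0 1 0>, <0 1 2>, <0 2 0>, <0 2 2>, <2 1 0>, <2 1 2>, <2 2 0>, <2 2 2>
claimed∖TSO = {<2 0 2>}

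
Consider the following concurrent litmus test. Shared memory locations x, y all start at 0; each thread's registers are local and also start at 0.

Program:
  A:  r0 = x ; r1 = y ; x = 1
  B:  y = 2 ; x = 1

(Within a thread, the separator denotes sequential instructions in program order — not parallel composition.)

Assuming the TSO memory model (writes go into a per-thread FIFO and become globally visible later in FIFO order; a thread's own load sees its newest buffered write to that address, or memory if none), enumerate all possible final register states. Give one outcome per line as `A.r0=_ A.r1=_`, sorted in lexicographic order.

A.r0=0 A.r1=0
A.r0=0 A.r1=2
A.r0=1 A.r1=2

outcome vector order: (A.r0,A.r1)
|TSO outcomes| = 3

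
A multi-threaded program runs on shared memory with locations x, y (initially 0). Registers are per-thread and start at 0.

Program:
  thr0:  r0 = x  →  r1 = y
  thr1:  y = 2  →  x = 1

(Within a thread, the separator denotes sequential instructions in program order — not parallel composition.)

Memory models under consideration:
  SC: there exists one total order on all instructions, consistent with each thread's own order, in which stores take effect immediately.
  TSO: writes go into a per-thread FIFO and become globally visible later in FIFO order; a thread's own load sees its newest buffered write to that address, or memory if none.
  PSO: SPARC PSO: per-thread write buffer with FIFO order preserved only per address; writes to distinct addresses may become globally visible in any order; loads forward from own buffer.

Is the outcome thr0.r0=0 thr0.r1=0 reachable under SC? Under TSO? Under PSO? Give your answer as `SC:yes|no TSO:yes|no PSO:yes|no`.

SC:yes TSO:yes PSO:yes

outcome vector order: (thr0.r0,thr0.r1)
under SC → 0/0 0/2 1/2
under TSO → 0/0 0/2 1/2
under PSO → 0/0 0/2 1/0 1/2
target 0/0 ∈ {SC,TSO,PSO}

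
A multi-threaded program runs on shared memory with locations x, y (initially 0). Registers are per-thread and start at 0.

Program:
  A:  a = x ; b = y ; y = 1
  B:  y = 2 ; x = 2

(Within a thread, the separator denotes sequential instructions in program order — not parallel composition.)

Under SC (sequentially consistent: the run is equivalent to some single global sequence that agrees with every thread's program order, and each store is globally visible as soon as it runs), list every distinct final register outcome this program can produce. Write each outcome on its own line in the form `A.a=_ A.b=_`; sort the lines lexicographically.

A.a=0 A.b=0
A.a=0 A.b=2
A.a=2 A.b=2

outcome vector order: (A.a,A.b)
|SC outcomes| = 3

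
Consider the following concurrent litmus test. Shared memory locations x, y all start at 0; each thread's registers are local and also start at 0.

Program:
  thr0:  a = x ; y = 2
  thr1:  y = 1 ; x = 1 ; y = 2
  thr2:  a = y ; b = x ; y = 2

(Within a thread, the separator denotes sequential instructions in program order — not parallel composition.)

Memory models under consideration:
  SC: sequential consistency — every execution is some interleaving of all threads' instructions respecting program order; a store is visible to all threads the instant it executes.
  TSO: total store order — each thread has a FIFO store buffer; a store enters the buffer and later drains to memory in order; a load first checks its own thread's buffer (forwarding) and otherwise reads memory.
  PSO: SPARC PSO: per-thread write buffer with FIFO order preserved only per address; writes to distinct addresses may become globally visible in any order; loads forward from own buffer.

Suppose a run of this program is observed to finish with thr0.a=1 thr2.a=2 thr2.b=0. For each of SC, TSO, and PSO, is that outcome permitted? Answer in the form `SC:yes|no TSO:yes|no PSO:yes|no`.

SC:no TSO:no PSO:yes

outcome vector order: (thr0.a,thr2.a,thr2.b)
SC (11): <0 0 0>; <0 0 1>; <0 1 0>; <0 1 1>; <0 2 0>; <0 2 1>; <1 0 0>; <1 0 1>; <1 1 0>; <1 1 1>; <1 2 1>
TSO (11): <0 0 0>; <0 0 1>; <0 1 0>; <0 1 1>; <0 2 0>; <0 2 1>; <1 0 0>; <1 0 1>; <1 1 0>; <1 1 1>; <1 2 1>
PSO (12): <0 0 0>; <0 0 1>; <0 1 0>; <0 1 1>; <0 2 0>; <0 2 1>; <1 0 0>; <1 0 1>; <1 1 0>; <1 1 1>; <1 2 0>; <1 2 1>
target <1 2 0> ∈ {PSO}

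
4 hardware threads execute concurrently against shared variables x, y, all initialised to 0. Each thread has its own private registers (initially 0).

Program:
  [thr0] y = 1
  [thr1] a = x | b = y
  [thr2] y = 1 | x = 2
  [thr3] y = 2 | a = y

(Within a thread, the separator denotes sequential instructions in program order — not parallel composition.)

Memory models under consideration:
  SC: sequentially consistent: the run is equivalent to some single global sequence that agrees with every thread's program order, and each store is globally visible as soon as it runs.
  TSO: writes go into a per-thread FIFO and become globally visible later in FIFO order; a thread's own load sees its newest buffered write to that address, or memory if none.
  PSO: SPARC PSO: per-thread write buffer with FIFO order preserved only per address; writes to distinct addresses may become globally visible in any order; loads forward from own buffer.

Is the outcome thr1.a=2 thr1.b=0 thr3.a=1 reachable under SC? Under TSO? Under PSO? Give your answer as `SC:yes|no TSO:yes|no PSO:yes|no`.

SC:no TSO:no PSO:yes

outcome vector order: (thr1.a,thr1.b,thr3.a)
under SC → (0,0,1) (0,0,2) (0,1,1) (0,1,2) (0,2,1) (0,2,2) (2,1,1) (2,1,2) (2,2,1) (2,2,2)
under TSO → (0,0,1) (0,0,2) (0,1,1) (0,1,2) (0,2,1) (0,2,2) (2,1,1) (2,1,2) (2,2,1) (2,2,2)
under PSO → (0,0,1) (0,0,2) (0,1,1) (0,1,2) (0,2,1) (0,2,2) (2,0,1) (2,0,2) (2,1,1) (2,1,2) (2,2,1) (2,2,2)
target (2,0,1) ∈ {PSO}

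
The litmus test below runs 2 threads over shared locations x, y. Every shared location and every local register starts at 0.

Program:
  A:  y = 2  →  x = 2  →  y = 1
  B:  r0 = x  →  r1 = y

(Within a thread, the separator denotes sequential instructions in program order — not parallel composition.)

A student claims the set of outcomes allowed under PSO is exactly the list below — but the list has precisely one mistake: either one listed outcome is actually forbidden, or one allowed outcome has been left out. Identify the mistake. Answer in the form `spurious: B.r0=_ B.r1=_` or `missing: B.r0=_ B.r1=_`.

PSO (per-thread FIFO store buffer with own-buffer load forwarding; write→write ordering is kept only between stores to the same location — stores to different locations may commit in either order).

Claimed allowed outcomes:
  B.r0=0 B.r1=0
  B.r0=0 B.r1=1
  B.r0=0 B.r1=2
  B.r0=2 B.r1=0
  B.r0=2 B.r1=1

outcome vector order: (B.r0,B.r1)
PSO: 6 outcomes — {(0,0), (0,1), (0,2), (2,0), (2,1), (2,2)}
PSO∖claimed = {(2,2)}

missing: B.r0=2 B.r1=2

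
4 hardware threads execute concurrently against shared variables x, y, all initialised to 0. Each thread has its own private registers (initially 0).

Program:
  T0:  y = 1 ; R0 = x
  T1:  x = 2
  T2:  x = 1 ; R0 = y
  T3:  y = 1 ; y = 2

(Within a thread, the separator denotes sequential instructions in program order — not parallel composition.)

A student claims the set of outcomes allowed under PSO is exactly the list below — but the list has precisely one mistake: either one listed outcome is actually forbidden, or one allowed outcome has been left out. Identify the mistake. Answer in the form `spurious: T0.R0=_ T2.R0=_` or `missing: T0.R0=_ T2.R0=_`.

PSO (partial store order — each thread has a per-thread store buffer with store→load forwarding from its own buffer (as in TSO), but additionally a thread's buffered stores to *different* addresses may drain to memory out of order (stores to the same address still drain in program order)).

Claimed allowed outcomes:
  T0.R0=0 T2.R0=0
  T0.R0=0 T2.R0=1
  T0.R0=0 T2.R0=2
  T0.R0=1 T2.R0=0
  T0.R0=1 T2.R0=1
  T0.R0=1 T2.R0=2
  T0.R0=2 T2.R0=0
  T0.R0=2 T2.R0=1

missing: T0.R0=2 T2.R0=2

outcome vector order: (T0.R0,T2.R0)
[PSO] allowed = {(0,0) (0,1) (0,2) (1,0) (1,1) (1,2) (2,0) (2,1) (2,2)}
PSO∖claimed = {(2,2)}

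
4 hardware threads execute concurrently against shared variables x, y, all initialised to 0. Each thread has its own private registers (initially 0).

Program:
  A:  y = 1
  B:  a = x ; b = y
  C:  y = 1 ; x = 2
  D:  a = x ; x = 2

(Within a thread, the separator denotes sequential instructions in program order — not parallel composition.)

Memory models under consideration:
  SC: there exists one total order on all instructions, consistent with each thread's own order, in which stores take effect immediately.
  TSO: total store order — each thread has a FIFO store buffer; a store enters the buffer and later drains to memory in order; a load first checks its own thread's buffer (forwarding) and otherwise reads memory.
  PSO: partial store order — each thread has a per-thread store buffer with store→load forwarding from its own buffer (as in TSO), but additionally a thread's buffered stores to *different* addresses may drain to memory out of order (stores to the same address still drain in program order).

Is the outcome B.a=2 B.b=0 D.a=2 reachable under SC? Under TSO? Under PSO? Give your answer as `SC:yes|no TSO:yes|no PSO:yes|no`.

SC:no TSO:no PSO:yes

outcome vector order: (B.a,B.b,D.a)
SC: 7 outcomes — {<0 0 0>; <0 0 2>; <0 1 0>; <0 1 2>; <2 0 0>; <2 1 0>; <2 1 2>}
TSO: 7 outcomes — {<0 0 0>; <0 0 2>; <0 1 0>; <0 1 2>; <2 0 0>; <2 1 0>; <2 1 2>}
PSO: 8 outcomes — {<0 0 0>; <0 0 2>; <0 1 0>; <0 1 2>; <2 0 0>; <2 0 2>; <2 1 0>; <2 1 2>}
target <2 0 2> ∈ {PSO}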